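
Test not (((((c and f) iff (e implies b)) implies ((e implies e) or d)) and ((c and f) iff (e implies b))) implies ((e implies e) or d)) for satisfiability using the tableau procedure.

Unsatisfiable

Initial set: {not (((((c and f) iff (e implies b)) implies ((e implies e) or d)) and ((c and f) iff (e implies b))) implies ((e implies e) or d))}.
not (((((c and f) iff (e implies b)) implies ((e implies e) or d)) and ((c and f) iff (e implies b))) implies ((e implies e) or d)): α-rule — add ((((c and f) iff (e implies b)) implies ((e implies e) or d)) and ((c and f) iff (e implies b))), not ((e implies e) or d).
((((c and f) iff (e implies b)) implies ((e implies e) or d)) and ((c and f) iff (e implies b))): α-rule — add (((c and f) iff (e implies b)) implies ((e implies e) or d)), ((c and f) iff (e implies b)).
not ((e implies e) or d): α-rule — add not (e implies e), not d.
not (e implies e): α-rule — add e, not e.
× closes — contains both e and not e.
All 1 branch closes.
Every branch closed; the formula is unsatisfiable.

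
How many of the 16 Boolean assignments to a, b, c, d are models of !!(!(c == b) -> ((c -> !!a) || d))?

15

Initial set: {!!(!(c == b) -> ((c -> !!a) || d))}.
!!(!(c == b) -> ((c -> !!a) || d)): drop double negation, giving (!(c == b) -> ((c -> !!a) || d)).
(!(c == b) -> ((c -> !!a) || d)): β-rule — branch into !!(c == b)  //  ((c -> !!a) || d).
  branch 1 (add !!(c == b)):
    !!(c == b): β-rule — branch into c, b  //  !c, !b.
      branch 1.1 (add c, b):
        ○ open, literals {b=1, c=1}.
      branch 1.2 (add !c, !b):
        ○ open, literals {b=0, c=0}.
  branch 2 (add ((c -> !!a) || d)):
    ((c -> !!a) || d): β-rule — branch into (c -> !!a)  //  d.
      branch 2.1 (add (c -> !!a)):
        (c -> !!a): β-rule — branch into !c  //  !!a.
          branch 2.1.1 (add !c):
            ○ open, literals {c=0}.
          branch 2.1.2 (add !!a):
            !!a: drop double negation, giving a.
            ○ open, literals {a=1}.
      branch 2.2 (add d):
        ○ open, literals {d=1}.
0 branches closed, 5 open.
Each open branch fixes some atoms; the unmentioned ones are free. Counting distinct full assignments: branch {b=1, c=1} (a, d) contributes 4 new; branch {b=0, c=0} (a, d) contributes 4 new; branch {c=0} (a, b, d) contributes 4 new; branch {a=1} (b, c, d) contributes 2 new; branch {d=1} (a, b, c) contributes 1 new. Total: 15.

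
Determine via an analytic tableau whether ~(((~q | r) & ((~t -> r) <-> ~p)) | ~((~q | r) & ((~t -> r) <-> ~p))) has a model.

Unsatisfiable

Initial set: {~(((~q | r) & ((~t -> r) <-> ~p)) | ~((~q | r) & ((~t -> r) <-> ~p)))}.
~(((~q | r) & ((~t -> r) <-> ~p)) | ~((~q | r) & ((~t -> r) <-> ~p))): α-rule — add ~((~q | r) & ((~t -> r) <-> ~p)), ~~((~q | r) & ((~t -> r) <-> ~p)).
~~((~q | r) & ((~t -> r) <-> ~p)): α-rule — add (~q | r), ((~t -> r) <-> ~p).
~((~q | r) & ((~t -> r) <-> ~p)): β-rule — branch into ~(~q | r)  //  ~((~t -> r) <-> ~p).
  branch 1 (add ~(~q | r)):
    ~(~q | r): α-rule — add ~~q, ~r.
    (~q | r): β-rule — branch into ~q  //  r.
      branch 1.1 (add ~q):
        × closes — contains both q and ~q.
      branch 1.2 (add r):
        × closes — contains both r and ~r.
  branch 2 (add ~((~t -> r) <-> ~p)):
    (~q | r): β-rule — branch into ~q  //  r.
      branch 2.1 (add ~q):
        ((~t -> r) <-> ~p): β-rule — branch into (~t -> r), ~p  //  ~(~t -> r), ~~p.
          branch 2.1.1 (add (~t -> r), ~p):
            ~((~t -> r) <-> ~p): β-rule — branch into (~t -> r), ~~p  //  ~(~t -> r), ~p.
              branch 2.1.1.1 (add (~t -> r), ~~p):
                × closes — contains both p and ~p.
              branch 2.1.1.2 (add ~(~t -> r), ~p):
                ~(~t -> r): α-rule — add ~t, ~r.
                (~t -> r): β-rule — branch into ~~t  //  r.
                  branch 2.1.1.2.1 (add ~~t):
                    × closes — contains both t and ~t.
                  branch 2.1.1.2.2 (add r):
                    × closes — contains both r and ~r.
          branch 2.1.2 (add ~(~t -> r), ~~p):
            ~(~t -> r): α-rule — add ~t, ~r.
            ~((~t -> r) <-> ~p): β-rule — branch into (~t -> r), ~~p  //  ~(~t -> r), ~p.
              branch 2.1.2.1 (add (~t -> r), ~~p):
                (~t -> r): β-rule — branch into ~~t  //  r.
                  branch 2.1.2.1.1 (add ~~t):
                    × closes — contains both t and ~t.
                  branch 2.1.2.1.2 (add r):
                    × closes — contains both r and ~r.
              branch 2.1.2.2 (add ~(~t -> r), ~p):
                × closes — contains both p and ~p.
      branch 2.2 (add r):
        ((~t -> r) <-> ~p): β-rule — branch into (~t -> r), ~p  //  ~(~t -> r), ~~p.
          branch 2.2.1 (add (~t -> r), ~p):
            ~((~t -> r) <-> ~p): β-rule — branch into (~t -> r), ~~p  //  ~(~t -> r), ~p.
              branch 2.2.1.1 (add (~t -> r), ~~p):
                × closes — contains both p and ~p.
              branch 2.2.1.2 (add ~(~t -> r), ~p):
                ~(~t -> r): α-rule — add ~t, ~r.
                × closes — contains both r and ~r.
          branch 2.2.2 (add ~(~t -> r), ~~p):
            ~(~t -> r): α-rule — add ~t, ~r.
            × closes — contains both r and ~r.
All 11 branches close.
Every branch closed; the formula is unsatisfiable.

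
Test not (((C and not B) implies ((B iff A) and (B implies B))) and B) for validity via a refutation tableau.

Not valid

Assume the negation and expand:
Initial set: {not not (((C and not B) implies ((B iff A) and (B implies B))) and B)}.
not not (((C and not B) implies ((B iff A) and (B implies B))) and B): α-rule — add ((C and not B) implies ((B iff A) and (B implies B))), B.
((C and not B) implies ((B iff A) and (B implies B))): β-rule — branch into not (C and not B)  //  ((B iff A) and (B implies B)).
  branch 1 (add not (C and not B)):
    not (C and not B): β-rule — branch into not C  //  not not B.
      branch 1.1 (add not C):
        ○ open, literals {B=true, C=false}.
      branch 1.2 (add not not B):
        ○ open, literals {B=true}.
  branch 2 (add ((B iff A) and (B implies B))):
    ((B iff A) and (B implies B)): α-rule — add (B iff A), (B implies B).
    (B iff A): β-rule — branch into B, A  //  not B, not A.
      branch 2.1 (add B, A):
        (B implies B): β-rule — branch into not B  //  B.
          branch 2.1.1 (add not B):
            × closes — contains both B and not B.
          branch 2.1.2 (add B):
            ○ open, literals {A=true, B=true}.
      branch 2.2 (add not B, not A):
        × closes — contains both B and not B.
2 branches closed, 3 open.
An open branch gives a countermodel: B=true, C=false (unmentioned atoms arbitrary); under it the original formula is false.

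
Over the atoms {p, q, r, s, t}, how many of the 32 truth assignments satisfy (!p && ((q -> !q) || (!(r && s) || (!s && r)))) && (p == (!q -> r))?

Initial set: {((!p && ((q -> !q) || (!(r && s) || (!s && r)))) && (p == (!q -> r)))}.
((!p && ((q -> !q) || (!(r && s) || (!s && r)))) && (p == (!q -> r))): α-rule — add (!p && ((q -> !q) || (!(r && s) || (!s && r)))), (p == (!q -> r)).
(!p && ((q -> !q) || (!(r && s) || (!s && r)))): α-rule — add !p, ((q -> !q) || (!(r && s) || (!s && r))).
(p == (!q -> r)): β-rule — branch into p, (!q -> r)  //  !p, !(!q -> r).
  branch 1 (add p, (!q -> r)):
    × closes — contains both p and !p.
  branch 2 (add !p, !(!q -> r)):
    !(!q -> r): α-rule — add !q, !r.
    ((q -> !q) || (!(r && s) || (!s && r))): β-rule — branch into (q -> !q)  //  (!(r && s) || (!s && r)).
      branch 2.1 (add (q -> !q)):
        (q -> !q): β-rule — branch into !q  //  !q.
          branch 2.1.1 (add !q):
            ○ open, literals {p=F, q=F, r=F}.
          branch 2.1.2 (add !q):
            ○ open, literals {p=F, q=F, r=F}.
      branch 2.2 (add (!(r && s) || (!s && r))):
        (!(r && s) || (!s && r)): β-rule — branch into !(r && s)  //  (!s && r).
          branch 2.2.1 (add !(r && s)):
            !(r && s): β-rule — branch into !r  //  !s.
              branch 2.2.1.1 (add !r):
                ○ open, literals {p=F, q=F, r=F}.
              branch 2.2.1.2 (add !s):
                ○ open, literals {p=F, q=F, r=F, s=F}.
          branch 2.2.2 (add (!s && r)):
            (!s && r): α-rule — add !s, r.
            × closes — contains both r and !r.
2 branches closed, 4 open.
Each open branch fixes some atoms; the unmentioned ones are free. Counting distinct full assignments: branch {p=F, q=F, r=F} (s, t) contributes 4 new; branch {p=F, q=F, r=F} (s, t) contributes 0 new; branch {p=F, q=F, r=F} (s, t) contributes 0 new; branch {p=F, q=F, r=F, s=F} (t) contributes 0 new. Total: 4.

4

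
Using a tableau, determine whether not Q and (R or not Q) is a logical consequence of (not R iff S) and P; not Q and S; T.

Yes

Initial set: {T ((not R iff S) and P); T (not Q and S); T T; F (not Q and (R or not Q))}.
T ((not R iff S) and P): α-rule — add T (not R iff S), T P.
T (not Q and S): α-rule — add T not Q, T S.
F (not Q and (R or not Q)): β-rule — branch into F not Q  //  F (R or not Q).
  branch 1 (add F not Q):
    × closes — contains both Q and not Q.
  branch 2 (add F (R or not Q)):
    F (R or not Q): α-rule — add F R, F not Q.
    × closes — contains both Q and not Q.
All 2 branches close.
Every branch closed, so the premises entail the conclusion.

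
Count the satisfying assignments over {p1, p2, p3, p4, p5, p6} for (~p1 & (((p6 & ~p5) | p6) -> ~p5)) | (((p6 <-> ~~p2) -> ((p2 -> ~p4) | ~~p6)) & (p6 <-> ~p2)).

44

Initial set: {T ((~p1 & (((p6 & ~p5) | p6) -> ~p5)) | (((p6 <-> ~~p2) -> ((p2 -> ~p4) | ~~p6)) & (p6 <-> ~p2)))}.
T ((~p1 & (((p6 & ~p5) | p6) -> ~p5)) | (((p6 <-> ~~p2) -> ((p2 -> ~p4) | ~~p6)) & (p6 <-> ~p2))): β-rule — branch into T (~p1 & (((p6 & ~p5) | p6) -> ~p5))  //  T (((p6 <-> ~~p2) -> ((p2 -> ~p4) | ~~p6)) & (p6 <-> ~p2)).
  branch 1 (add T (~p1 & (((p6 & ~p5) | p6) -> ~p5))):
    T (~p1 & (((p6 & ~p5) | p6) -> ~p5)): α-rule — add T ~p1, T (((p6 & ~p5) | p6) -> ~p5).
    T (((p6 & ~p5) | p6) -> ~p5): β-rule — branch into F ((p6 & ~p5) | p6)  //  T ~p5.
      branch 1.1 (add F ((p6 & ~p5) | p6)):
        F ((p6 & ~p5) | p6): α-rule — add F (p6 & ~p5), F p6.
        F (p6 & ~p5): β-rule — branch into F p6  //  F ~p5.
          branch 1.1.1 (add F p6):
            ○ open, literals {p1=0, p6=0}.
          branch 1.1.2 (add F ~p5):
            ○ open, literals {p1=0, p5=1, p6=0}.
      branch 1.2 (add T ~p5):
        ○ open, literals {p1=0, p5=0}.
  branch 2 (add T (((p6 <-> ~~p2) -> ((p2 -> ~p4) | ~~p6)) & (p6 <-> ~p2))):
    T (((p6 <-> ~~p2) -> ((p2 -> ~p4) | ~~p6)) & (p6 <-> ~p2)): α-rule — add T ((p6 <-> ~~p2) -> ((p2 -> ~p4) | ~~p6)), T (p6 <-> ~p2).
    T ((p6 <-> ~~p2) -> ((p2 -> ~p4) | ~~p6)): β-rule — branch into F (p6 <-> ~~p2)  //  T ((p2 -> ~p4) | ~~p6).
      branch 2.1 (add F (p6 <-> ~~p2)):
        T (p6 <-> ~p2): β-rule — branch into T p6, T ~p2  //  F p6, F ~p2.
          branch 2.1.1 (add T p6, T ~p2):
            F (p6 <-> ~~p2): β-rule — branch into T p6, F ~~p2  //  F p6, T ~~p2.
              branch 2.1.1.1 (add T p6, F ~~p2):
                F ~~p2: drop double negation, giving F p2.
                ○ open, literals {p2=0, p6=1}.
              branch 2.1.1.2 (add F p6, T ~~p2):
                × closes — contains both p6 and ~p6.
          branch 2.1.2 (add F p6, F ~p2):
            F (p6 <-> ~~p2): β-rule — branch into T p6, F ~~p2  //  F p6, T ~~p2.
              branch 2.1.2.1 (add T p6, F ~~p2):
                × closes — contains both p6 and ~p6.
              branch 2.1.2.2 (add F p6, T ~~p2):
                T ~~p2: drop double negation, giving T p2.
                ○ open, literals {p2=1, p6=0}.
      branch 2.2 (add T ((p2 -> ~p4) | ~~p6)):
        T (p6 <-> ~p2): β-rule — branch into T p6, T ~p2  //  F p6, F ~p2.
          branch 2.2.1 (add T p6, T ~p2):
            T ((p2 -> ~p4) | ~~p6): β-rule — branch into T (p2 -> ~p4)  //  T ~~p6.
              branch 2.2.1.1 (add T (p2 -> ~p4)):
                T (p2 -> ~p4): β-rule — branch into F p2  //  T ~p4.
                  branch 2.2.1.1.1 (add F p2):
                    ○ open, literals {p2=0, p6=1}.
                  branch 2.2.1.1.2 (add T ~p4):
                    ○ open, literals {p2=0, p4=0, p6=1}.
              branch 2.2.1.2 (add T ~~p6):
                T ~~p6: drop double negation, giving T p6.
                ○ open, literals {p2=0, p6=1}.
          branch 2.2.2 (add F p6, F ~p2):
            T ((p2 -> ~p4) | ~~p6): β-rule — branch into T (p2 -> ~p4)  //  T ~~p6.
              branch 2.2.2.1 (add T (p2 -> ~p4)):
                T (p2 -> ~p4): β-rule — branch into F p2  //  T ~p4.
                  branch 2.2.2.1.1 (add F p2):
                    × closes — contains both p2 and ~p2.
                  branch 2.2.2.1.2 (add T ~p4):
                    ○ open, literals {p2=1, p4=0, p6=0}.
              branch 2.2.2.2 (add T ~~p6):
                T ~~p6: drop double negation, giving T p6.
                × closes — contains both p6 and ~p6.
4 branches closed, 9 open.
Each open branch fixes some atoms; the unmentioned ones are free. Counting distinct full assignments: branch {p1=0, p6=0} (p2, p3, p4, p5) contributes 16 new; branch {p1=0, p5=1, p6=0} (p2, p3, p4) contributes 0 new; branch {p1=0, p5=0} (p2, p3, p4, p6) contributes 8 new; branch {p2=0, p6=1} (p1, p3, p4, p5) contributes 12 new; branch {p2=1, p6=0} (p1, p3, p4, p5) contributes 8 new; branch {p2=0, p6=1} (p1, p3, p4, p5) contributes 0 new; branch {p2=0, p4=0, p6=1} (p1, p3, p5) contributes 0 new; branch {p2=0, p6=1} (p1, p3, p4, p5) contributes 0 new; branch {p2=1, p4=0, p6=0} (p1, p3, p5) contributes 0 new. Total: 44.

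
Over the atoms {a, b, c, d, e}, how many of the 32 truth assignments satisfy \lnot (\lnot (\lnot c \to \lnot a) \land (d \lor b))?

26

Initial set: {T \lnot (\lnot (\lnot c \to \lnot a) \land (d \lor b))}.
T \lnot (\lnot (\lnot c \to \lnot a) \land (d \lor b)): β-rule — branch into F \lnot (\lnot c \to \lnot a)  //  F (d \lor b).
  branch 1 (add F \lnot (\lnot c \to \lnot a)):
    F \lnot (\lnot c \to \lnot a): β-rule — branch into F \lnot c  //  T \lnot a.
      branch 1.1 (add F \lnot c):
        ○ open, literals {c=1}.
      branch 1.2 (add T \lnot a):
        ○ open, literals {a=0}.
  branch 2 (add F (d \lor b)):
    F (d \lor b): α-rule — add F d, F b.
    ○ open, literals {b=0, d=0}.
0 branches closed, 3 open.
Each open branch fixes some atoms; the unmentioned ones are free. Counting distinct full assignments: branch {c=1} (a, b, d, e) contributes 16 new; branch {a=0} (b, c, d, e) contributes 8 new; branch {b=0, d=0} (a, c, e) contributes 2 new. Total: 26.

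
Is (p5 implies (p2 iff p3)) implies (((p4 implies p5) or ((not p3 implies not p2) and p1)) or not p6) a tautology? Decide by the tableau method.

Assume the negation and expand:
Initial set: {not ((p5 implies (p2 iff p3)) implies (((p4 implies p5) or ((not p3 implies not p2) and p1)) or not p6))}.
not ((p5 implies (p2 iff p3)) implies (((p4 implies p5) or ((not p3 implies not p2) and p1)) or not p6)): α-rule — add (p5 implies (p2 iff p3)), not (((p4 implies p5) or ((not p3 implies not p2) and p1)) or not p6).
not (((p4 implies p5) or ((not p3 implies not p2) and p1)) or not p6): α-rule — add not ((p4 implies p5) or ((not p3 implies not p2) and p1)), not not p6.
not ((p4 implies p5) or ((not p3 implies not p2) and p1)): α-rule — add not (p4 implies p5), not ((not p3 implies not p2) and p1).
not (p4 implies p5): α-rule — add p4, not p5.
(p5 implies (p2 iff p3)): β-rule — branch into not p5  //  (p2 iff p3).
  branch 1 (add not p5):
    not ((not p3 implies not p2) and p1): β-rule — branch into not (not p3 implies not p2)  //  not p1.
      branch 1.1 (add not (not p3 implies not p2)):
        not (not p3 implies not p2): α-rule — add not p3, not not p2.
        ○ open, literals {p2=T, p3=F, p4=T, p5=F, p6=T}.
      branch 1.2 (add not p1):
        ○ open, literals {p1=F, p4=T, p5=F, p6=T}.
  branch 2 (add (p2 iff p3)):
    not ((not p3 implies not p2) and p1): β-rule — branch into not (not p3 implies not p2)  //  not p1.
      branch 2.1 (add not (not p3 implies not p2)):
        not (not p3 implies not p2): α-rule — add not p3, not not p2.
        (p2 iff p3): β-rule — branch into p2, p3  //  not p2, not p3.
          branch 2.1.1 (add p2, p3):
            × closes — contains both p3 and not p3.
          branch 2.1.2 (add not p2, not p3):
            × closes — contains both p2 and not p2.
      branch 2.2 (add not p1):
        (p2 iff p3): β-rule — branch into p2, p3  //  not p2, not p3.
          branch 2.2.1 (add p2, p3):
            ○ open, literals {p1=F, p2=T, p3=T, p4=T, p5=F, p6=T}.
          branch 2.2.2 (add not p2, not p3):
            ○ open, literals {p1=F, p2=F, p3=F, p4=T, p5=F, p6=T}.
2 branches closed, 4 open.
An open branch gives a countermodel: p2=T, p3=F, p4=T, p5=F, p6=T (unmentioned atoms arbitrary); under it the original formula is false.

Not valid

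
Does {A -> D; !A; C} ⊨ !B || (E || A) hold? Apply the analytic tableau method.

Initial set: {T (A -> D); T !A; T C; F (!B || (E || A))}.
F (!B || (E || A)): α-rule — add F !B, F (E || A).
F (E || A): α-rule — add F E, F A.
T (A -> D): β-rule — branch into F A  //  T D.
  branch 1 (add F A):
    ○ open, literals {A=false, B=true, C=true, E=false}.
  branch 2 (add T D):
    ○ open, literals {A=false, B=true, C=true, D=true, E=false}.
0 branches closed, 2 open.
An open branch gives a countermodel: A=false, B=true, C=true, E=false (unmentioned atoms arbitrary); the premises hold there but the conclusion fails.

No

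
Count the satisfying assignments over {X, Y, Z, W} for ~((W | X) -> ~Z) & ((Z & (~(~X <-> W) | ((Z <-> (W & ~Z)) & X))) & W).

Initial set: {(~((W | X) -> ~Z) & ((Z & (~(~X <-> W) | ((Z <-> (W & ~Z)) & X))) & W))}.
(~((W | X) -> ~Z) & ((Z & (~(~X <-> W) | ((Z <-> (W & ~Z)) & X))) & W)): α-rule — add ~((W | X) -> ~Z), ((Z & (~(~X <-> W) | ((Z <-> (W & ~Z)) & X))) & W).
~((W | X) -> ~Z): α-rule — add (W | X), ~~Z.
((Z & (~(~X <-> W) | ((Z <-> (W & ~Z)) & X))) & W): α-rule — add (Z & (~(~X <-> W) | ((Z <-> (W & ~Z)) & X))), W.
(Z & (~(~X <-> W) | ((Z <-> (W & ~Z)) & X))): α-rule — add Z, (~(~X <-> W) | ((Z <-> (W & ~Z)) & X)).
(W | X): β-rule — branch into W  //  X.
  branch 1 (add W):
    (~(~X <-> W) | ((Z <-> (W & ~Z)) & X)): β-rule — branch into ~(~X <-> W)  //  ((Z <-> (W & ~Z)) & X).
      branch 1.1 (add ~(~X <-> W)):
        ~(~X <-> W): β-rule — branch into ~X, ~W  //  ~~X, W.
          branch 1.1.1 (add ~X, ~W):
            × closes — contains both W and ~W.
          branch 1.1.2 (add ~~X, W):
            ○ open, literals {W=1, X=1, Z=1}.
      branch 1.2 (add ((Z <-> (W & ~Z)) & X)):
        ((Z <-> (W & ~Z)) & X): α-rule — add (Z <-> (W & ~Z)), X.
        (Z <-> (W & ~Z)): β-rule — branch into Z, (W & ~Z)  //  ~Z, ~(W & ~Z).
          branch 1.2.1 (add Z, (W & ~Z)):
            (W & ~Z): α-rule — add W, ~Z.
            × closes — contains both Z and ~Z.
          branch 1.2.2 (add ~Z, ~(W & ~Z)):
            × closes — contains both Z and ~Z.
  branch 2 (add X):
    (~(~X <-> W) | ((Z <-> (W & ~Z)) & X)): β-rule — branch into ~(~X <-> W)  //  ((Z <-> (W & ~Z)) & X).
      branch 2.1 (add ~(~X <-> W)):
        ~(~X <-> W): β-rule — branch into ~X, ~W  //  ~~X, W.
          branch 2.1.1 (add ~X, ~W):
            × closes — contains both X and ~X.
          branch 2.1.2 (add ~~X, W):
            ○ open, literals {W=1, X=1, Z=1}.
      branch 2.2 (add ((Z <-> (W & ~Z)) & X)):
        ((Z <-> (W & ~Z)) & X): α-rule — add (Z <-> (W & ~Z)), X.
        (Z <-> (W & ~Z)): β-rule — branch into Z, (W & ~Z)  //  ~Z, ~(W & ~Z).
          branch 2.2.1 (add Z, (W & ~Z)):
            (W & ~Z): α-rule — add W, ~Z.
            × closes — contains both Z and ~Z.
          branch 2.2.2 (add ~Z, ~(W & ~Z)):
            × closes — contains both Z and ~Z.
6 branches closed, 2 open.
Each open branch fixes some atoms; the unmentioned ones are free. Counting distinct full assignments: branch {W=1, X=1, Z=1} (Y) contributes 2 new; branch {W=1, X=1, Z=1} (Y) contributes 0 new. Total: 2.

2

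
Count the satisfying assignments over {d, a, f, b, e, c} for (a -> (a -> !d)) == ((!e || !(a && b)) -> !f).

32

Initial set: {((a -> (a -> !d)) == ((!e || !(a && b)) -> !f))}.
((a -> (a -> !d)) == ((!e || !(a && b)) -> !f)): β-rule — branch into (a -> (a -> !d)), ((!e || !(a && b)) -> !f)  //  !(a -> (a -> !d)), !((!e || !(a && b)) -> !f).
  branch 1 (add (a -> (a -> !d)), ((!e || !(a && b)) -> !f)):
    (a -> (a -> !d)): β-rule — branch into !a  //  (a -> !d).
      branch 1.1 (add !a):
        ((!e || !(a && b)) -> !f): β-rule — branch into !(!e || !(a && b))  //  !f.
          branch 1.1.1 (add !(!e || !(a && b))):
            !(!e || !(a && b)): α-rule — add !!e, !!(a && b).
            !!(a && b): α-rule — add a, b.
            × closes — contains both a and !a.
          branch 1.1.2 (add !f):
            ○ open, literals {a=F, f=F}.
      branch 1.2 (add (a -> !d)):
        ((!e || !(a && b)) -> !f): β-rule — branch into !(!e || !(a && b))  //  !f.
          branch 1.2.1 (add !(!e || !(a && b))):
            !(!e || !(a && b)): α-rule — add !!e, !!(a && b).
            !!(a && b): α-rule — add a, b.
            (a -> !d): β-rule — branch into !a  //  !d.
              branch 1.2.1.1 (add !a):
                × closes — contains both a and !a.
              branch 1.2.1.2 (add !d):
                ○ open, literals {a=T, b=T, d=F, e=T}.
          branch 1.2.2 (add !f):
            (a -> !d): β-rule — branch into !a  //  !d.
              branch 1.2.2.1 (add !a):
                ○ open, literals {a=F, f=F}.
              branch 1.2.2.2 (add !d):
                ○ open, literals {d=F, f=F}.
  branch 2 (add !(a -> (a -> !d)), !((!e || !(a && b)) -> !f)):
    !(a -> (a -> !d)): α-rule — add a, !(a -> !d).
    !((!e || !(a && b)) -> !f): α-rule — add (!e || !(a && b)), !!f.
    !(a -> !d): α-rule — add a, !!d.
    (!e || !(a && b)): β-rule — branch into !e  //  !(a && b).
      branch 2.1 (add !e):
        ○ open, literals {a=T, d=T, e=F, f=T}.
      branch 2.2 (add !(a && b)):
        !(a && b): β-rule — branch into !a  //  !b.
          branch 2.2.1 (add !a):
            × closes — contains both a and !a.
          branch 2.2.2 (add !b):
            ○ open, literals {a=T, b=F, d=T, f=T}.
3 branches closed, 6 open.
Each open branch fixes some atoms; the unmentioned ones are free. Counting distinct full assignments: branch {a=F, f=F} (d, b, e, c) contributes 16 new; branch {a=T, b=T, d=F, e=T} (f, c) contributes 4 new; branch {a=F, f=F} (d, b, e, c) contributes 0 new; branch {d=F, f=F} (a, b, e, c) contributes 6 new; branch {a=T, d=T, e=F, f=T} (b, c) contributes 4 new; branch {a=T, b=F, d=T, f=T} (e, c) contributes 2 new. Total: 32.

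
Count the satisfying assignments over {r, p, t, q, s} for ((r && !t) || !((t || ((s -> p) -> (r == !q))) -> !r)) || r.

16

Initial set: {(((r && !t) || !((t || ((s -> p) -> (r == !q))) -> !r)) || r)}.
(((r && !t) || !((t || ((s -> p) -> (r == !q))) -> !r)) || r): β-rule — branch into ((r && !t) || !((t || ((s -> p) -> (r == !q))) -> !r))  //  r.
  branch 1 (add ((r && !t) || !((t || ((s -> p) -> (r == !q))) -> !r))):
    ((r && !t) || !((t || ((s -> p) -> (r == !q))) -> !r)): β-rule — branch into (r && !t)  //  !((t || ((s -> p) -> (r == !q))) -> !r).
      branch 1.1 (add (r && !t)):
        (r && !t): α-rule — add r, !t.
        ○ open, literals {r=true, t=false}.
      branch 1.2 (add !((t || ((s -> p) -> (r == !q))) -> !r)):
        !((t || ((s -> p) -> (r == !q))) -> !r): α-rule — add (t || ((s -> p) -> (r == !q))), !!r.
        (t || ((s -> p) -> (r == !q))): β-rule — branch into t  //  ((s -> p) -> (r == !q)).
          branch 1.2.1 (add t):
            ○ open, literals {r=true, t=true}.
          branch 1.2.2 (add ((s -> p) -> (r == !q))):
            ((s -> p) -> (r == !q)): β-rule — branch into !(s -> p)  //  (r == !q).
              branch 1.2.2.1 (add !(s -> p)):
                !(s -> p): α-rule — add s, !p.
                ○ open, literals {p=false, r=true, s=true}.
              branch 1.2.2.2 (add (r == !q)):
                (r == !q): β-rule — branch into r, !q  //  !r, !!q.
                  branch 1.2.2.2.1 (add r, !q):
                    ○ open, literals {q=false, r=true}.
                  branch 1.2.2.2.2 (add !r, !!q):
                    × closes — contains both r and !r.
  branch 2 (add r):
    ○ open, literals {r=true}.
1 branch closed, 5 open.
Each open branch fixes some atoms; the unmentioned ones are free. Counting distinct full assignments: branch {r=true, t=false} (p, q, s) contributes 8 new; branch {r=true, t=true} (p, q, s) contributes 8 new; branch {p=false, r=true, s=true} (t, q) contributes 0 new; branch {q=false, r=true} (p, t, s) contributes 0 new; branch {r=true} (p, t, q, s) contributes 0 new. Total: 16.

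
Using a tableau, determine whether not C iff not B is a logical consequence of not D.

Initial set: {not D; not (not C iff not B)}.
not (not C iff not B): β-rule — branch into not C, not not B  //  not not C, not B.
  branch 1 (add not C, not not B):
    ○ open, literals {B=1, C=0, D=0}.
  branch 2 (add not not C, not B):
    ○ open, literals {B=0, C=1, D=0}.
0 branches closed, 2 open.
An open branch gives a countermodel: B=1, C=0, D=0 (unmentioned atoms arbitrary); the premises hold there but the conclusion fails.

No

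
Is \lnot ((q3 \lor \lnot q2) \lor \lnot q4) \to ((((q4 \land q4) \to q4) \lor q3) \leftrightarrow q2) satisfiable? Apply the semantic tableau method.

Satisfiable

Initial set: {(\lnot ((q3 \lor \lnot q2) \lor \lnot q4) \to ((((q4 \land q4) \to q4) \lor q3) \leftrightarrow q2))}.
(\lnot ((q3 \lor \lnot q2) \lor \lnot q4) \to ((((q4 \land q4) \to q4) \lor q3) \leftrightarrow q2)): β-rule — branch into \lnot \lnot ((q3 \lor \lnot q2) \lor \lnot q4)  //  ((((q4 \land q4) \to q4) \lor q3) \leftrightarrow q2).
  branch 1 (add \lnot \lnot ((q3 \lor \lnot q2) \lor \lnot q4)):
    \lnot \lnot ((q3 \lor \lnot q2) \lor \lnot q4): β-rule — branch into (q3 \lor \lnot q2)  //  \lnot q4.
      branch 1.1 (add (q3 \lor \lnot q2)):
        (q3 \lor \lnot q2): β-rule — branch into q3  //  \lnot q2.
          branch 1.1.1 (add q3):
            ○ open, literals {q3=1}.
          branch 1.1.2 (add \lnot q2):
            ○ open, literals {q2=0}.
      branch 1.2 (add \lnot q4):
        ○ open, literals {q4=0}.
  branch 2 (add ((((q4 \land q4) \to q4) \lor q3) \leftrightarrow q2)):
    ((((q4 \land q4) \to q4) \lor q3) \leftrightarrow q2): β-rule — branch into (((q4 \land q4) \to q4) \lor q3), q2  //  \lnot (((q4 \land q4) \to q4) \lor q3), \lnot q2.
      branch 2.1 (add (((q4 \land q4) \to q4) \lor q3), q2):
        (((q4 \land q4) \to q4) \lor q3): β-rule — branch into ((q4 \land q4) \to q4)  //  q3.
          branch 2.1.1 (add ((q4 \land q4) \to q4)):
            ((q4 \land q4) \to q4): β-rule — branch into \lnot (q4 \land q4)  //  q4.
              branch 2.1.1.1 (add \lnot (q4 \land q4)):
                \lnot (q4 \land q4): β-rule — branch into \lnot q4  //  \lnot q4.
                  branch 2.1.1.1.1 (add \lnot q4):
                    ○ open, literals {q2=1, q4=0}.
                  branch 2.1.1.1.2 (add \lnot q4):
                    ○ open, literals {q2=1, q4=0}.
              branch 2.1.1.2 (add q4):
                ○ open, literals {q2=1, q4=1}.
          branch 2.1.2 (add q3):
            ○ open, literals {q2=1, q3=1}.
      branch 2.2 (add \lnot (((q4 \land q4) \to q4) \lor q3), \lnot q2):
        \lnot (((q4 \land q4) \to q4) \lor q3): α-rule — add \lnot ((q4 \land q4) \to q4), \lnot q3.
        \lnot ((q4 \land q4) \to q4): α-rule — add (q4 \land q4), \lnot q4.
        (q4 \land q4): α-rule — add q4, q4.
        × closes — contains both q4 and \lnot q4.
1 branch closed, 7 open.
An open branch gives a satisfying assignment: q3=1.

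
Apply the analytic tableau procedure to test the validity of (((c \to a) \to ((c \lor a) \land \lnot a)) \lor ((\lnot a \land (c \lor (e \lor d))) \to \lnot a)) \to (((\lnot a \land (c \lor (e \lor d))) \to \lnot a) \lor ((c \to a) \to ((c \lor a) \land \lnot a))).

Valid

Assume the negation and expand:
Initial set: {\lnot ((((c \to a) \to ((c \lor a) \land \lnot a)) \lor ((\lnot a \land (c \lor (e \lor d))) \to \lnot a)) \to (((\lnot a \land (c \lor (e \lor d))) \to \lnot a) \lor ((c \to a) \to ((c \lor a) \land \lnot a))))}.
\lnot ((((c \to a) \to ((c \lor a) \land \lnot a)) \lor ((\lnot a \land (c \lor (e \lor d))) \to \lnot a)) \to (((\lnot a \land (c \lor (e \lor d))) \to \lnot a) \lor ((c \to a) \to ((c \lor a) \land \lnot a)))): α-rule — add (((c \to a) \to ((c \lor a) \land \lnot a)) \lor ((\lnot a \land (c \lor (e \lor d))) \to \lnot a)), \lnot (((\lnot a \land (c \lor (e \lor d))) \to \lnot a) \lor ((c \to a) \to ((c \lor a) \land \lnot a))).
\lnot (((\lnot a \land (c \lor (e \lor d))) \to \lnot a) \lor ((c \to a) \to ((c \lor a) \land \lnot a))): α-rule — add \lnot ((\lnot a \land (c \lor (e \lor d))) \to \lnot a), \lnot ((c \to a) \to ((c \lor a) \land \lnot a)).
\lnot ((\lnot a \land (c \lor (e \lor d))) \to \lnot a): α-rule — add (\lnot a \land (c \lor (e \lor d))), \lnot \lnot a.
\lnot ((c \to a) \to ((c \lor a) \land \lnot a)): α-rule — add (c \to a), \lnot ((c \lor a) \land \lnot a).
(\lnot a \land (c \lor (e \lor d))): α-rule — add \lnot a, (c \lor (e \lor d)).
× closes — contains both a and \lnot a.
All 1 branch closes.
Every branch closed, so the negation is unsatisfiable and the formula is valid.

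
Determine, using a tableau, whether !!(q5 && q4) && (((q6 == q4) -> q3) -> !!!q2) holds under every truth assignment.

Assume the negation and expand:
Initial set: {!(!!(q5 && q4) && (((q6 == q4) -> q3) -> !!!q2))}.
!(!!(q5 && q4) && (((q6 == q4) -> q3) -> !!!q2)): β-rule — branch into !!!(q5 && q4)  //  !(((q6 == q4) -> q3) -> !!!q2).
  branch 1 (add !!!(q5 && q4)):
    !!!(q5 && q4): drop double negation, giving !(q5 && q4).
    !(q5 && q4): β-rule — branch into !q5  //  !q4.
      branch 1.1 (add !q5):
        ○ open, literals {q5=0}.
      branch 1.2 (add !q4):
        ○ open, literals {q4=0}.
  branch 2 (add !(((q6 == q4) -> q3) -> !!!q2)):
    !(((q6 == q4) -> q3) -> !!!q2): α-rule — add ((q6 == q4) -> q3), !!!!q2.
    !!!!q2: drop double negation, giving !!q2.
    ((q6 == q4) -> q3): β-rule — branch into !(q6 == q4)  //  q3.
      branch 2.1 (add !(q6 == q4)):
        !(q6 == q4): β-rule — branch into q6, !q4  //  !q6, q4.
          branch 2.1.1 (add q6, !q4):
            ○ open, literals {q2=1, q4=0, q6=1}.
          branch 2.1.2 (add !q6, q4):
            ○ open, literals {q2=1, q4=1, q6=0}.
      branch 2.2 (add q3):
        ○ open, literals {q2=1, q3=1}.
0 branches closed, 5 open.
An open branch gives a countermodel: q5=0 (unmentioned atoms arbitrary); under it the original formula is false.

Not valid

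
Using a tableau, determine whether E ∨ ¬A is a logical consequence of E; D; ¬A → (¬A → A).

Yes

Initial set: {T E; T D; T (¬A → (¬A → A)); F (E ∨ ¬A)}.
F (E ∨ ¬A): α-rule — add F E, F ¬A.
× closes — contains both E and ¬E.
All 1 branch closes.
Every branch closed, so the premises entail the conclusion.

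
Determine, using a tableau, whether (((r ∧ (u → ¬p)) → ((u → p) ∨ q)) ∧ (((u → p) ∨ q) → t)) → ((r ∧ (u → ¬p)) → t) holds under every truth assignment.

Assume the negation and expand:
Initial set: {¬((((r ∧ (u → ¬p)) → ((u → p) ∨ q)) ∧ (((u → p) ∨ q) → t)) → ((r ∧ (u → ¬p)) → t))}.
¬((((r ∧ (u → ¬p)) → ((u → p) ∨ q)) ∧ (((u → p) ∨ q) → t)) → ((r ∧ (u → ¬p)) → t)): α-rule — add (((r ∧ (u → ¬p)) → ((u → p) ∨ q)) ∧ (((u → p) ∨ q) → t)), ¬((r ∧ (u → ¬p)) → t).
(((r ∧ (u → ¬p)) → ((u → p) ∨ q)) ∧ (((u → p) ∨ q) → t)): α-rule — add ((r ∧ (u → ¬p)) → ((u → p) ∨ q)), (((u → p) ∨ q) → t).
¬((r ∧ (u → ¬p)) → t): α-rule — add (r ∧ (u → ¬p)), ¬t.
(r ∧ (u → ¬p)): α-rule — add r, (u → ¬p).
((r ∧ (u → ¬p)) → ((u → p) ∨ q)): β-rule — branch into ¬(r ∧ (u → ¬p))  //  ((u → p) ∨ q).
  branch 1 (add ¬(r ∧ (u → ¬p))):
    (((u → p) ∨ q) → t): β-rule — branch into ¬((u → p) ∨ q)  //  t.
      branch 1.1 (add ¬((u → p) ∨ q)):
        ¬((u → p) ∨ q): α-rule — add ¬(u → p), ¬q.
        ¬(u → p): α-rule — add u, ¬p.
        (u → ¬p): β-rule — branch into ¬u  //  ¬p.
          branch 1.1.1 (add ¬u):
            × closes — contains both u and ¬u.
          branch 1.1.2 (add ¬p):
            ¬(r ∧ (u → ¬p)): β-rule — branch into ¬r  //  ¬(u → ¬p).
              branch 1.1.2.1 (add ¬r):
                × closes — contains both r and ¬r.
              branch 1.1.2.2 (add ¬(u → ¬p)):
                ¬(u → ¬p): α-rule — add u, ¬¬p.
                × closes — contains both p and ¬p.
      branch 1.2 (add t):
        × closes — contains both t and ¬t.
  branch 2 (add ((u → p) ∨ q)):
    (((u → p) ∨ q) → t): β-rule — branch into ¬((u → p) ∨ q)  //  t.
      branch 2.1 (add ¬((u → p) ∨ q)):
        ¬((u → p) ∨ q): α-rule — add ¬(u → p), ¬q.
        ¬(u → p): α-rule — add u, ¬p.
        (u → ¬p): β-rule — branch into ¬u  //  ¬p.
          branch 2.1.1 (add ¬u):
            × closes — contains both u and ¬u.
          branch 2.1.2 (add ¬p):
            ((u → p) ∨ q): β-rule — branch into (u → p)  //  q.
              branch 2.1.2.1 (add (u → p)):
                (u → p): β-rule — branch into ¬u  //  p.
                  branch 2.1.2.1.1 (add ¬u):
                    × closes — contains both u and ¬u.
                  branch 2.1.2.1.2 (add p):
                    × closes — contains both p and ¬p.
              branch 2.1.2.2 (add q):
                × closes — contains both q and ¬q.
      branch 2.2 (add t):
        × closes — contains both t and ¬t.
All 9 branches close.
Every branch closed, so the negation is unsatisfiable and the formula is valid.

Valid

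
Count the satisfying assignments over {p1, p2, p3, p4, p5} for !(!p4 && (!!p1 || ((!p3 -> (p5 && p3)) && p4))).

24

Initial set: {T !(!p4 && (!!p1 || ((!p3 -> (p5 && p3)) && p4)))}.
T !(!p4 && (!!p1 || ((!p3 -> (p5 && p3)) && p4))): β-rule — branch into F !p4  //  F (!!p1 || ((!p3 -> (p5 && p3)) && p4)).
  branch 1 (add F !p4):
    ○ open, literals {p4=true}.
  branch 2 (add F (!!p1 || ((!p3 -> (p5 && p3)) && p4))):
    F (!!p1 || ((!p3 -> (p5 && p3)) && p4)): α-rule — add F !!p1, F ((!p3 -> (p5 && p3)) && p4).
    F !!p1: drop double negation, giving F p1.
    F ((!p3 -> (p5 && p3)) && p4): β-rule — branch into F (!p3 -> (p5 && p3))  //  F p4.
      branch 2.1 (add F (!p3 -> (p5 && p3))):
        F (!p3 -> (p5 && p3)): α-rule — add T !p3, F (p5 && p3).
        F (p5 && p3): β-rule — branch into F p5  //  F p3.
          branch 2.1.1 (add F p5):
            ○ open, literals {p1=false, p3=false, p5=false}.
          branch 2.1.2 (add F p3):
            ○ open, literals {p1=false, p3=false}.
      branch 2.2 (add F p4):
        ○ open, literals {p1=false, p4=false}.
0 branches closed, 4 open.
Each open branch fixes some atoms; the unmentioned ones are free. Counting distinct full assignments: branch {p4=true} (p1, p2, p3, p5) contributes 16 new; branch {p1=false, p3=false, p5=false} (p2, p4) contributes 2 new; branch {p1=false, p3=false} (p2, p4, p5) contributes 2 new; branch {p1=false, p4=false} (p2, p3, p5) contributes 4 new. Total: 24.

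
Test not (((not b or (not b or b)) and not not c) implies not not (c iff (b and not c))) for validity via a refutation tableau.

Assume the negation and expand:
Initial set: {not not (((not b or (not b or b)) and not not c) implies not not (c iff (b and not c)))}.
not not (((not b or (not b or b)) and not not c) implies not not (c iff (b and not c))): β-rule — branch into not ((not b or (not b or b)) and not not c)  //  not not (c iff (b and not c)).
  branch 1 (add not ((not b or (not b or b)) and not not c)):
    not ((not b or (not b or b)) and not not c): β-rule — branch into not (not b or (not b or b))  //  not not not c.
      branch 1.1 (add not (not b or (not b or b))):
        not (not b or (not b or b)): α-rule — add not not b, not (not b or b).
        not (not b or b): α-rule — add not not b, not b.
        × closes — contains both b and not b.
      branch 1.2 (add not not not c):
        not not not c: drop double negation, giving not c.
        ○ open, literals {c=false}.
  branch 2 (add not not (c iff (b and not c))):
    not not (c iff (b and not c)): drop double negation, giving (c iff (b and not c)).
    (c iff (b and not c)): β-rule — branch into c, (b and not c)  //  not c, not (b and not c).
      branch 2.1 (add c, (b and not c)):
        (b and not c): α-rule — add b, not c.
        × closes — contains both c and not c.
      branch 2.2 (add not c, not (b and not c)):
        not (b and not c): β-rule — branch into not b  //  not not c.
          branch 2.2.1 (add not b):
            ○ open, literals {b=false, c=false}.
          branch 2.2.2 (add not not c):
            × closes — contains both c and not c.
3 branches closed, 2 open.
An open branch gives a countermodel: c=false (unmentioned atoms arbitrary); under it the original formula is false.

Not valid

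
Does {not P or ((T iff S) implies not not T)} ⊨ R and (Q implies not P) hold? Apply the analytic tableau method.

Initial set: {T (not P or ((T iff S) implies not not T)); F (R and (Q implies not P))}.
T (not P or ((T iff S) implies not not T)): β-rule — branch into T not P  //  T ((T iff S) implies not not T).
  branch 1 (add T not P):
    F (R and (Q implies not P)): β-rule — branch into F R  //  F (Q implies not P).
      branch 1.1 (add F R):
        ○ open, literals {P=0, R=0}.
      branch 1.2 (add F (Q implies not P)):
        F (Q implies not P): α-rule — add T Q, F not P.
        × closes — contains both P and not P.
  branch 2 (add T ((T iff S) implies not not T)):
    F (R and (Q implies not P)): β-rule — branch into F R  //  F (Q implies not P).
      branch 2.1 (add F R):
        T ((T iff S) implies not not T): β-rule — branch into F (T iff S)  //  T not not T.
          branch 2.1.1 (add F (T iff S)):
            F (T iff S): β-rule — branch into T T, F S  //  F T, T S.
              branch 2.1.1.1 (add T T, F S):
                ○ open, literals {R=0, S=0, T=1}.
              branch 2.1.1.2 (add F T, T S):
                ○ open, literals {R=0, S=1, T=0}.
          branch 2.1.2 (add T not not T):
            T not not T: drop double negation, giving T T.
            ○ open, literals {R=0, T=1}.
      branch 2.2 (add F (Q implies not P)):
        F (Q implies not P): α-rule — add T Q, F not P.
        T ((T iff S) implies not not T): β-rule — branch into F (T iff S)  //  T not not T.
          branch 2.2.1 (add F (T iff S)):
            F (T iff S): β-rule — branch into T T, F S  //  F T, T S.
              branch 2.2.1.1 (add T T, F S):
                ○ open, literals {P=1, Q=1, S=0, T=1}.
              branch 2.2.1.2 (add F T, T S):
                ○ open, literals {P=1, Q=1, S=1, T=0}.
          branch 2.2.2 (add T not not T):
            T not not T: drop double negation, giving T T.
            ○ open, literals {P=1, Q=1, T=1}.
1 branch closed, 7 open.
An open branch gives a countermodel: P=0, R=0 (unmentioned atoms arbitrary); the premises hold there but the conclusion fails.

No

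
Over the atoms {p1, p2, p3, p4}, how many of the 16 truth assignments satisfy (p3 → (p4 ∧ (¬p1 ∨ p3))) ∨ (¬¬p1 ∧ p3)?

Initial set: {T ((p3 → (p4 ∧ (¬p1 ∨ p3))) ∨ (¬¬p1 ∧ p3))}.
T ((p3 → (p4 ∧ (¬p1 ∨ p3))) ∨ (¬¬p1 ∧ p3)): β-rule — branch into T (p3 → (p4 ∧ (¬p1 ∨ p3)))  //  T (¬¬p1 ∧ p3).
  branch 1 (add T (p3 → (p4 ∧ (¬p1 ∨ p3)))):
    T (p3 → (p4 ∧ (¬p1 ∨ p3))): β-rule — branch into F p3  //  T (p4 ∧ (¬p1 ∨ p3)).
      branch 1.1 (add F p3):
        ○ open, literals {p3=F}.
      branch 1.2 (add T (p4 ∧ (¬p1 ∨ p3))):
        T (p4 ∧ (¬p1 ∨ p3)): α-rule — add T p4, T (¬p1 ∨ p3).
        T (¬p1 ∨ p3): β-rule — branch into T ¬p1  //  T p3.
          branch 1.2.1 (add T ¬p1):
            ○ open, literals {p1=F, p4=T}.
          branch 1.2.2 (add T p3):
            ○ open, literals {p3=T, p4=T}.
  branch 2 (add T (¬¬p1 ∧ p3)):
    T (¬¬p1 ∧ p3): α-rule — add T ¬¬p1, T p3.
    T ¬¬p1: drop double negation, giving T p1.
    ○ open, literals {p1=T, p3=T}.
0 branches closed, 4 open.
Each open branch fixes some atoms; the unmentioned ones are free. Counting distinct full assignments: branch {p3=F} (p1, p2, p4) contributes 8 new; branch {p1=F, p4=T} (p2, p3) contributes 2 new; branch {p3=T, p4=T} (p1, p2) contributes 2 new; branch {p1=T, p3=T} (p2, p4) contributes 2 new. Total: 14.

14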